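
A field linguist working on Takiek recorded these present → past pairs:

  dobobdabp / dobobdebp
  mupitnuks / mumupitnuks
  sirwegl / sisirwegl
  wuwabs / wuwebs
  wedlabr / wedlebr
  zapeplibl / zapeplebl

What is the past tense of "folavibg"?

folavebg

"folavibg" has second-to-last letter 'b'. The stems whose second-to-last letter is 'b' (dobobdabp → dobobdebp, wuwabs → wuwebs, zapeplibl → zapeplebl) change the last vowel to 'e'.
So folavibg → folavebg.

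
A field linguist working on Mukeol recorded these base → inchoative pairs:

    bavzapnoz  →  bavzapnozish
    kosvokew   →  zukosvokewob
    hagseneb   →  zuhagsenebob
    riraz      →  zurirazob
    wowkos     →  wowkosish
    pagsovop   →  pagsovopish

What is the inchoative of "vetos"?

vetosish

bavzapnoz and riraz both end in -z yet inflect differently (bavzapnozish, zurirazob), so the final letter is not what conditions the rule; the last vowel is.
"vetos" has last vowel 'o'. The stems whose last vowel is 'o' (bavzapnoz → bavzapnozish, wowkos → wowkosish, pagsovop → pagsovopish) add -ish.
The other pattern: stems whose last vowel is 'a' or 'e' add zu- … -ob around the stem.
So vetos → vetosish.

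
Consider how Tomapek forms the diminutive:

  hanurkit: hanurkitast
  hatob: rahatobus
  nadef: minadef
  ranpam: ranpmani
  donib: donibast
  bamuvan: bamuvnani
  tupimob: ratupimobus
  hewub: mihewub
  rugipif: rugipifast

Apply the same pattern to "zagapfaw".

"zagapfaw" has last vowel 'a'. The stems whose last vowel is 'a' (bamuvan → bamuvnani, ranpam → ranpmani) delete the last vowel and add -ani.
So zagapfaw → zagapfwani.

zagapfwani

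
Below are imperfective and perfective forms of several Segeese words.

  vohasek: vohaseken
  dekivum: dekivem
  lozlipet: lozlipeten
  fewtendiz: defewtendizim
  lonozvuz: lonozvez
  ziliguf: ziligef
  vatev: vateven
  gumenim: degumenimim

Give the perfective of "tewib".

detewibim

lonozvuz and fewtendiz both end in -z yet inflect differently (lonozvez, defewtendizim), so the final letter is not what conditions the rule; the last vowel is.
"tewib" has last vowel 'i'. The stems whose last vowel is 'i' (fewtendiz → defewtendizim, gumenim → degumenimim) add de- … -im around the stem.
The other patterns: stems whose last vowel is 'u' change the last vowel to 'e'; stems whose last vowel is 'e' add -en.
So tewib → detewibim.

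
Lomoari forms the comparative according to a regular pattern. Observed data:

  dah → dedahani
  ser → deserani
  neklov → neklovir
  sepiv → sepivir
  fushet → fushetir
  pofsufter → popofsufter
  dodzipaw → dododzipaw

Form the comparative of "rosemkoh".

ser and pofsufter both end in -r yet inflect differently (deserani, popofsufter), so the final letter is not what conditions the rule; the number of vowels is.
"rosemkoh" has 3 vowels. The stems with 3 vowels (pofsufter → popofsufter, dodzipaw → dododzipaw) repeat the first consonant+vowel as a prefix.
The other patterns: stems with 1 vowel add de- … -ani around the stem; stems with 2 vowels add -ir.
So rosemkoh → rorosemkoh.

rorosemkoh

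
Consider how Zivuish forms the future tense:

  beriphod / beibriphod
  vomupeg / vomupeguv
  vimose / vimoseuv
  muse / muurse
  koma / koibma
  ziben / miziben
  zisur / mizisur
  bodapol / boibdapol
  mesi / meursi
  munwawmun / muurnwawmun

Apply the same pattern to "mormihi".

munwawmun and ziben both end in -n yet inflect differently (muurnwawmun, miziben), so the final letter is not what conditions the rule; the first letter is.
"mormihi" begins with m-. The stems beginning with m- (muse → muurse, munwawmun → muurnwawmun, mesi → meursi) insert -ur- after the first vowel.
The other patterns: stems beginning with z- add the prefix mi-; stems beginning with b- or k- insert -ib- after the first vowel; stems beginning with v- add -uv.
So mormihi → mourrmihi.

mourrmihi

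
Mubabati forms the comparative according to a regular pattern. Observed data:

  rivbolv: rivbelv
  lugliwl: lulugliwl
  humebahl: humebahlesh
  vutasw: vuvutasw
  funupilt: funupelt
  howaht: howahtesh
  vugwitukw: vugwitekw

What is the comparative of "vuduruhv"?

"vuduruhv" has second-to-last letter 'h'. The stems whose second-to-last letter is 'h' (humebahl → humebahlesh, howaht → howahtesh) add -esh.
The other patterns: stems whose second-to-last letter is 's' or 'w' repeat the first consonant+vowel as a prefix; stems whose second-to-last letter is 'k' or 'l' change the last vowel to 'e'.
So vuduruhv → vuduruhvesh.

vuduruhvesh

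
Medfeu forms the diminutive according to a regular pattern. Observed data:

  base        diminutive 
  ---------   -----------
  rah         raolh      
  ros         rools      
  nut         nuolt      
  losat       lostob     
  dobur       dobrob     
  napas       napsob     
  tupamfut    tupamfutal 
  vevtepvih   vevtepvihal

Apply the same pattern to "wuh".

wuolh

nut and losat both end in -t yet inflect differently (nuolt, lostob), so the final letter is not what conditions the rule; the number of vowels is.
"wuh" has 1 vowel. The stems with 1 vowel (rah → raolh, ros → rools, nut → nuolt) insert -ol- after the first vowel.
The other patterns: stems with 2 vowels delete the last vowel and add -ob; stems with 3 vowels add -al.
So wuh → wuolh.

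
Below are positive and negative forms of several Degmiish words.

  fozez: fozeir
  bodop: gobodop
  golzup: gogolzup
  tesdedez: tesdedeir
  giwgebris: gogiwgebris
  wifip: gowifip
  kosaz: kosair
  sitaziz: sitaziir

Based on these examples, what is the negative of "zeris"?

gozeris

sitaziz and wifip both have last vowel 'i' yet inflect differently (sitaziir, gowifip), so the last vowel is not what conditions the rule; the final letter is.
"zeris" ends in -s. The one such stem in the data (giwgebris → gogiwgebris) adds the prefix go-, so the same rule applies.
So zeris → gozeris.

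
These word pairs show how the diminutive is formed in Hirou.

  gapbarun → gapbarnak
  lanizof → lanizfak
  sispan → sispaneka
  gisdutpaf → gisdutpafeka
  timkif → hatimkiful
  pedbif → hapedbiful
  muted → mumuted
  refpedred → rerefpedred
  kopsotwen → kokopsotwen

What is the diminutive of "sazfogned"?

"sazfogned" has last vowel 'e'. The stems whose last vowel is 'e' (muted → mumuted, refpedred → rerefpedred, kopsotwen → kokopsotwen) repeat the first consonant+vowel as a prefix.
The other patterns: stems whose last vowel is 'o' or 'u' delete the last vowel and add -ak; stems whose last vowel is 'a' add -eka; stems whose last vowel is 'i' add ha- … -ul around the stem.
So sazfogned → sasazfogned.

sasazfogned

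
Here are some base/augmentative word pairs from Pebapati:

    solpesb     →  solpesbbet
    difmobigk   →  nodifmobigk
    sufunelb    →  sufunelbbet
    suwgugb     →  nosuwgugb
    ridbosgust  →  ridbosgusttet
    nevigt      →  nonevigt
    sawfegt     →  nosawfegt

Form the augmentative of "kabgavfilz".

kabgavfilzzet

suwgugb and sufunelb both end in -b yet inflect differently (nosuwgugb, sufunelbbet), so the final letter is not what conditions the rule; the second-to-last letter is.
"kabgavfilz" has second-to-last letter 'l'. The one such stem in the data (sufunelb → sufunelbbet) doubles the final consonant and adds -et (as do ridbosgust, solpesb), so the same rule applies.
So kabgavfilz → kabgavfilzzet.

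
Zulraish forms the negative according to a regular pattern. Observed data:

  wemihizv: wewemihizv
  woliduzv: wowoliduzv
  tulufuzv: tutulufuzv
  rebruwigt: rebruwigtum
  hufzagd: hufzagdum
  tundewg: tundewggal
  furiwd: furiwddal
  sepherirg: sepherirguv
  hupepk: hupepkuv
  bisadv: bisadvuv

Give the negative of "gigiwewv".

gigiwewvval

hufzagd and furiwd both end in -d yet inflect differently (hufzagdum, furiwddal), so the final letter is not what conditions the rule; the second-to-last letter is.
"gigiwewv" has second-to-last letter 'w'. The stems whose second-to-last letter is 'w' (tundewg → tundewggal, furiwd → furiwddal) double the final consonant and add -al.
So gigiwewv → gigiwewvval.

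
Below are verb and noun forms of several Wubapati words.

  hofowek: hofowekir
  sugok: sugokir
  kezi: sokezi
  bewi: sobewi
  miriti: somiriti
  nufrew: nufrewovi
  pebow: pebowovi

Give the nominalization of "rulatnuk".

rulatnukir

hofowek and nufrew both have last vowel 'e' yet inflect differently (hofowekir, nufrewovi), so the last vowel is not what conditions the rule; the final letter is.
"rulatnuk" ends in -k. The stems ending in -k (hofowek → hofowekir, sugok → sugokir) add -ir.
The other patterns: stems ending in -i add the prefix so-; stems ending in -w add -ovi.
So rulatnuk → rulatnukir.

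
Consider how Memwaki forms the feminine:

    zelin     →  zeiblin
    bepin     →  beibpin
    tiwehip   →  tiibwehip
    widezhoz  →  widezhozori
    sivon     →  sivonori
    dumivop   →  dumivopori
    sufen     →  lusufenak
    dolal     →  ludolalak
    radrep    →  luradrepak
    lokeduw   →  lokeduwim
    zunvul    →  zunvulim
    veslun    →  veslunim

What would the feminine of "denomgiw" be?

"denomgiw" has last vowel 'i'. The stems whose last vowel is 'i' (zelin → zeiblin, bepin → beibpin, tiwehip → tiibwehip) insert -ib- after the first vowel.
So denomgiw → deibnomgiw.

deibnomgiw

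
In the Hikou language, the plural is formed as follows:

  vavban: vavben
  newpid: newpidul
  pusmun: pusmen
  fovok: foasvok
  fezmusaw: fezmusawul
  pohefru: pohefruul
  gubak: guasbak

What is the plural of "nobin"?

noben

vavban and gubak both have last vowel 'a' yet inflect differently (vavben, guasbak), so the last vowel is not what conditions the rule; the final letter is.
"nobin" ends in -n. The stems ending in -n (pusmun → pusmen, vavban → vavben) change the last vowel to 'e'.
The other patterns: stems ending in -k insert -as- after the first vowel; stems ending in -d, -u or -w add -ul.
So nobin → noben.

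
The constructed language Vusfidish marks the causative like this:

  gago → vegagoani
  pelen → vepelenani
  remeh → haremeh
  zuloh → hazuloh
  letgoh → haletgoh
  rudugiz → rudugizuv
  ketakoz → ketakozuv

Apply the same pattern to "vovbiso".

pelen and remeh both have last vowel 'e' yet inflect differently (vepelenani, haremeh), so the last vowel is not what conditions the rule; the final letter is.
"vovbiso" ends in -o. The one such stem in the data (gago → vegagoani) adds ve- … -ani around the stem, so the same rule applies.
So vovbiso → vevovbisoani.

vevovbisoani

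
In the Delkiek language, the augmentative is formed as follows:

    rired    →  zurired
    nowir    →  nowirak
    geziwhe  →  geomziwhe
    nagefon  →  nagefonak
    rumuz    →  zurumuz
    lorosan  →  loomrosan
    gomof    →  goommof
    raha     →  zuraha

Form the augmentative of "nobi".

nagefon and lorosan both end in -n yet inflect differently (nagefonak, loomrosan), so the final letter is not what conditions the rule; the first letter is.
"nobi" begins with n-. The stems beginning with n- (nagefon → nagefonak, nowir → nowirak) add -ak.
So nobi → nobiak.

nobiak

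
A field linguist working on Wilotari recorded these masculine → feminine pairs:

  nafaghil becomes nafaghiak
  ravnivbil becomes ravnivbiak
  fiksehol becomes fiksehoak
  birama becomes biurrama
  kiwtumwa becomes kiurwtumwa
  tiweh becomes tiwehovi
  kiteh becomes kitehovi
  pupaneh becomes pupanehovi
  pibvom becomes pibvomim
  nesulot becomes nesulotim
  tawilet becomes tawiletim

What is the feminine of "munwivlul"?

fiksehol and pibvom both have last vowel 'o' yet inflect differently (fiksehoak, pibvomim), so the last vowel is not what conditions the rule; the final letter is.
"munwivlul" ends in -l. The stems ending in -l (nafaghil → nafaghiak, ravnivbil → ravnivbiak, fiksehol → fiksehoak) drop the final letter and add -ak.
The other patterns: stems ending in -a insert -ur- after the first vowel; stems ending in -h add -ovi; stems ending in -m or -t add -im.
So munwivlul → munwivluak.

munwivluak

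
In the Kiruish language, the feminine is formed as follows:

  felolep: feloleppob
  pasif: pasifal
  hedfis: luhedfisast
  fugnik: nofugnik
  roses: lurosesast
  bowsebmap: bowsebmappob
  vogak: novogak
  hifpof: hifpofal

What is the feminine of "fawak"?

nofawak

"fawak" ends in -k. The stems ending in -k (fugnik → nofugnik, vogak → novogak) add the prefix no-.
So fawak → nofawak.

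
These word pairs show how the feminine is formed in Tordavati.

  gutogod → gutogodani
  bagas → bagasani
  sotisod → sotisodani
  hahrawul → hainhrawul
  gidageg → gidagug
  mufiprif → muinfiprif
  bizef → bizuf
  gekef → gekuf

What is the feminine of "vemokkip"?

veinmokkip

mufiprif and bizef both end in -f yet inflect differently (muinfiprif, bizuf), so the final letter is not what conditions the rule; the last vowel is.
"vemokkip" has last vowel 'i'. The one such stem in the data (mufiprif → muinfiprif) inserts -in- after the first vowel (as does hahrawul), so the same rule applies.
The other patterns: stems whose last vowel is 'e' change the last vowel to 'u'; stems whose last vowel is 'a' or 'o' add -ani.
So vemokkip → veinmokkip.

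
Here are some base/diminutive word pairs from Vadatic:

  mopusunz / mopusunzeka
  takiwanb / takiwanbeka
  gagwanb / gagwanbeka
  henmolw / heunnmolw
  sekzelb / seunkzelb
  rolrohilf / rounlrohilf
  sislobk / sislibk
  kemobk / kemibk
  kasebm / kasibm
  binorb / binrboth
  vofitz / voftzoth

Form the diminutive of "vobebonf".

takiwanb and sekzelb both end in -b yet inflect differently (takiwanbeka, seunkzelb), so the final letter is not what conditions the rule; the second-to-last letter is.
"vobebonf" has second-to-last letter 'n'. The stems whose second-to-last letter is 'n' (mopusunz → mopusunzeka, takiwanb → takiwanbeka, gagwanb → gagwanbeka) add -eka.
The other patterns: stems whose second-to-last letter is 'l' insert -un- after the first vowel; stems whose second-to-last letter is 'b' change the last vowel to 'i'; stems whose second-to-last letter is 'r' or 't' delete the last vowel and add -oth.
So vobebonf → vobebonfeka.

vobebonfeka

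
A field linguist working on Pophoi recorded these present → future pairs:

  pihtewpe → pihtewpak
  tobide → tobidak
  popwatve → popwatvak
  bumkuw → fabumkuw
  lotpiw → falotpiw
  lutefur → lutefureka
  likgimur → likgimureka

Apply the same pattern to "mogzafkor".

bumkuw and lutefur both have last vowel 'u' yet inflect differently (fabumkuw, lutefureka), so the last vowel is not what conditions the rule; the final letter is.
"mogzafkor" ends in -r. The stems ending in -r (lutefur → lutefureka, likgimur → likgimureka) add -eka.
The other patterns: stems ending in -e drop the final letter and add -ak; stems ending in -w add the prefix fa-.
So mogzafkor → mogzafkoreka.

mogzafkoreka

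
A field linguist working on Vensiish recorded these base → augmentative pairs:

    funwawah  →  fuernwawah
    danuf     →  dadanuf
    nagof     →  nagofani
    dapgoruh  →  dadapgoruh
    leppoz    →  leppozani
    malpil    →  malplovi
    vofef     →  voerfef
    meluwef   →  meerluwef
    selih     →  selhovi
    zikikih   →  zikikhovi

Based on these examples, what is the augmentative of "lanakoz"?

lanakozani

selih and dapgoruh both end in -h yet inflect differently (selhovi, dadapgoruh), so the final letter is not what conditions the rule; the last vowel is.
"lanakoz" has last vowel 'o'. The stems whose last vowel is 'o' (nagof → nagofani, leppoz → leppozani) add -ani.
So lanakoz → lanakozani.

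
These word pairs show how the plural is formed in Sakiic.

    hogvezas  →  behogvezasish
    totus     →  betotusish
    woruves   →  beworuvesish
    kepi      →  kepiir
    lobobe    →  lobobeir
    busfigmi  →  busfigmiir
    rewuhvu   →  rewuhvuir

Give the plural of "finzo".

finzoir

"finzo" ends in a vowel. The stems ending in a vowel (kepi → kepiir, lobobe → lobobeir, busfigmi → busfigmiir) add -ir.
So finzo → finzoir.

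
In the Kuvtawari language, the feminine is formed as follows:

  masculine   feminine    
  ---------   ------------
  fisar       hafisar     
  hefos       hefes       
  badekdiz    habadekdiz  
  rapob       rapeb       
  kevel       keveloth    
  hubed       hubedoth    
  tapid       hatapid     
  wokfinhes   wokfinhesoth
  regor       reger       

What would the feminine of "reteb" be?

hefos and wokfinhes both end in -s yet inflect differently (hefes, wokfinhesoth), so the final letter is not what conditions the rule; the last vowel is.
"reteb" has last vowel 'e'. The stems whose last vowel is 'e' (kevel → keveloth, wokfinhes → wokfinhesoth, hubed → hubedoth) add -oth.
So reteb → reteboth.

reteboth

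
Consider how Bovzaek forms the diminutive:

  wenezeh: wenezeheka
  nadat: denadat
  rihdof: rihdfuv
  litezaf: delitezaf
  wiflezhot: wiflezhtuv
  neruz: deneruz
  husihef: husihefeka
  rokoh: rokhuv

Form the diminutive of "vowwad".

husihef and rihdof both end in -f yet inflect differently (husihefeka, rihdfuv), so the final letter is not what conditions the rule; the last vowel is.
"vowwad" has last vowel 'a'. The stems whose last vowel is 'a' (nadat → denadat, litezaf → delitezaf) add the prefix de-.
The other patterns: stems whose last vowel is 'e' add -eka; stems whose last vowel is 'o' delete the last vowel and add -uv.
So vowwad → devowwad.

devowwad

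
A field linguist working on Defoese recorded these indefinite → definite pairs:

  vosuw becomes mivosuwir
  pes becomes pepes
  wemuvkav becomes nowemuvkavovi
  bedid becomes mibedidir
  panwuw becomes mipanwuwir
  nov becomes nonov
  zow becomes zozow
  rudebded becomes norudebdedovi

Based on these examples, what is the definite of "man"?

zow and panwuw both end in -w yet inflect differently (zozow, mipanwuwir), so the final letter is not what conditions the rule; the number of vowels is.
"man" has 1 vowel. The stems with 1 vowel (nov → nonov, pes → pepes, zow → zozow) repeat the first consonant+vowel as a prefix.
So man → maman.

maman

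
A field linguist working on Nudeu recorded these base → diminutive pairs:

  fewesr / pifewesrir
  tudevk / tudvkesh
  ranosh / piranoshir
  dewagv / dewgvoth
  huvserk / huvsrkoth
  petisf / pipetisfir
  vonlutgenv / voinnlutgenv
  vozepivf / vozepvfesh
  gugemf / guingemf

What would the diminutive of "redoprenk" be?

reindoprenk

petisf and vozepivf both end in -f yet inflect differently (pipetisfir, vozepvfesh), so the final letter is not what conditions the rule; the second-to-last letter is.
"redoprenk" has second-to-last letter 'n'. The one such stem in the data (vonlutgenv → voinnlutgenv) inserts -in- after the first vowel (as does gugemf), so the same rule applies.
The other patterns: stems whose second-to-last letter is 's' add pi- … -ir around the stem; stems whose second-to-last letter is 'g' or 'r' delete the last vowel and add -oth; stems whose second-to-last letter is 'v' delete the last vowel and add -esh.
So redoprenk → reindoprenk.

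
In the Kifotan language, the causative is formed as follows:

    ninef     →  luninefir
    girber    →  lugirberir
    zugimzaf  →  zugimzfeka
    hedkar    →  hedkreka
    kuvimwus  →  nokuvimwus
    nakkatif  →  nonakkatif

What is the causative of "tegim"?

"tegim" has last vowel 'i'. The one such stem in the data (nakkatif → nonakkatif) adds the prefix no-, so the same rule applies.
The other patterns: stems whose last vowel is 'e' add lu- … -ir around the stem; stems whose last vowel is 'a' delete the last vowel and add -eka.
So tegim → notegim.

notegim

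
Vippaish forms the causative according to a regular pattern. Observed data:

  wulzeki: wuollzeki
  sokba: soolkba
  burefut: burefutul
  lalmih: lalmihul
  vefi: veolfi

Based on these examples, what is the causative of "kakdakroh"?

kakdakrohul

"kakdakroh" ends in a consonant. The stems ending in a consonant (burefut → burefutul, lalmih → lalmihul) add -ul.
The other pattern: stems ending in a vowel insert -ol- after the first vowel.
So kakdakroh → kakdakrohul.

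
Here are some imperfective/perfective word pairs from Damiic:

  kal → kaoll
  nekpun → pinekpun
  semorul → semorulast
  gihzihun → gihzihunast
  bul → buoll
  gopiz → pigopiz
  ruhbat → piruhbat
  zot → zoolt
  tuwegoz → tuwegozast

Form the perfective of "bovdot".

zot and ruhbat both end in -t yet inflect differently (zoolt, piruhbat), so the final letter is not what conditions the rule; the number of vowels is.
"bovdot" has 2 vowels. The stems with 2 vowels (gopiz → pigopiz, ruhbat → piruhbat, nekpun → pinekpun) add the prefix pi-.
The other patterns: stems with 1 vowel insert -ol- after the first vowel; stems with 3 vowels add -ast.
So bovdot → pibovdot.

pibovdot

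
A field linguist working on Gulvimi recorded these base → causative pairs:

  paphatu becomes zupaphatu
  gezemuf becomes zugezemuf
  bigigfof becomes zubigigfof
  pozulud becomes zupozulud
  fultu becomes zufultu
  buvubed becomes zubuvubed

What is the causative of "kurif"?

zukurif

Every pair shown (paphatu → zupaphatu, gezemuf → zugezemuf, bigigfof → zubigigfof, …) follows the same rule: add the prefix zu-.
So kurif → zukurif.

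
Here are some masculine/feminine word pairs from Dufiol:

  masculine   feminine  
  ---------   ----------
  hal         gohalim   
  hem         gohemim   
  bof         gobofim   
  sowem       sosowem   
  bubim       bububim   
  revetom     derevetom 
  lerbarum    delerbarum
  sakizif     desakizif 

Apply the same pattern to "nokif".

nonokif

hem and sowem both end in -m yet inflect differently (gohemim, sosowem), so the final letter is not what conditions the rule; the number of vowels is.
"nokif" has 2 vowels. The stems with 2 vowels (sowem → sosowem, bubim → bububim) repeat the first consonant+vowel as a prefix.
The other patterns: stems with 1 vowel add go- … -im around the stem; stems with 3 vowels add the prefix de-.
So nokif → nonokif.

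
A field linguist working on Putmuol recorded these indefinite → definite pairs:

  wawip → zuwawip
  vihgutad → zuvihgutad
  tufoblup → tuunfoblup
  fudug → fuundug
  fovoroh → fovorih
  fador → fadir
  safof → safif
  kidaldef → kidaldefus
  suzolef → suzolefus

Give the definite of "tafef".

tafefus

wawip and tufoblup both end in -p yet inflect differently (zuwawip, tuunfoblup), so the final letter is not what conditions the rule; the last vowel is.
"tafef" has last vowel 'e'. The stems whose last vowel is 'e' (kidaldef → kidaldefus, suzolef → suzolefus) add -us.
The other patterns: stems whose last vowel is 'a' or 'i' add the prefix zu-; stems whose last vowel is 'u' insert -un- after the first vowel; stems whose last vowel is 'o' change the last vowel to 'i'.
So tafef → tafefus.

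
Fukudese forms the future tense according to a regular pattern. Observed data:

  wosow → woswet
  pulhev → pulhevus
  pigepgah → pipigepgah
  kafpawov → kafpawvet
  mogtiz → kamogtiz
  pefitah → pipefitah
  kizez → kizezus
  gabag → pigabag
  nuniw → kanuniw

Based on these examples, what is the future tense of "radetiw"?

pulhev and kafpawov both end in -v yet inflect differently (pulhevus, kafpawvet), so the final letter is not what conditions the rule; the last vowel is.
"radetiw" has last vowel 'i'. The stems whose last vowel is 'i' (mogtiz → kamogtiz, nuniw → kanuniw) add the prefix ka-.
The other patterns: stems whose last vowel is 'e' add -us; stems whose last vowel is 'a' add the prefix pi-; stems whose last vowel is 'o' delete the last vowel and add -et.
So radetiw → karadetiw.

karadetiw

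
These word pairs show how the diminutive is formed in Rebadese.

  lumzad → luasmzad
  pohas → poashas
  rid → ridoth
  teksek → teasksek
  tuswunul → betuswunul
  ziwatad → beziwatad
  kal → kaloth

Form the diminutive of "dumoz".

"dumoz" has 2 vowels. The stems with 2 vowels (lumzad → luasmzad, teksek → teasksek, pohas → poashas) insert -as- after the first vowel.
So dumoz → duasmoz.

duasmoz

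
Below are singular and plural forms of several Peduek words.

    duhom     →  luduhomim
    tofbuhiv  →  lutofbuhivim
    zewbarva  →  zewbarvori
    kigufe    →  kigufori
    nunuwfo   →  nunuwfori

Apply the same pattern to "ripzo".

"ripzo" ends in a vowel. The stems ending in a vowel (zewbarva → zewbarvori, kigufe → kigufori, nunuwfo → nunuwfori) drop the final letter and add -ori.
So ripzo → ripzori.

ripzori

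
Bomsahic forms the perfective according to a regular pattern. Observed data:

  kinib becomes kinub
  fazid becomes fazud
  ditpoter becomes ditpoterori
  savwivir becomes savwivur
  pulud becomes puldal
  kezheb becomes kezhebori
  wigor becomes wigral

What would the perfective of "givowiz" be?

wigor and ditpoter both end in -r yet inflect differently (wigral, ditpoterori), so the final letter is not what conditions the rule; the last vowel is.
"givowiz" has last vowel 'i'. The stems whose last vowel is 'i' (fazid → fazud, savwivir → savwivur, kinib → kinub) change the last vowel to 'u'.
So givowiz → givowuz.

givowuz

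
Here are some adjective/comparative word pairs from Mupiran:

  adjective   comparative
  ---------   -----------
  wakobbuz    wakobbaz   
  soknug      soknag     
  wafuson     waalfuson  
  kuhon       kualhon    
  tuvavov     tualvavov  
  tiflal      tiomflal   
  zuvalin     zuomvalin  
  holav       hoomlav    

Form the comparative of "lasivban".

"lasivban" has last vowel 'a'. The stems whose last vowel is 'a' (tiflal → tiomflal, holav → hoomlav) insert -om- after the first vowel.
The other patterns: stems whose last vowel is 'u' change the last vowel to 'a'; stems whose last vowel is 'o' insert -al- after the first vowel.
So lasivban → laomsivban.

laomsivban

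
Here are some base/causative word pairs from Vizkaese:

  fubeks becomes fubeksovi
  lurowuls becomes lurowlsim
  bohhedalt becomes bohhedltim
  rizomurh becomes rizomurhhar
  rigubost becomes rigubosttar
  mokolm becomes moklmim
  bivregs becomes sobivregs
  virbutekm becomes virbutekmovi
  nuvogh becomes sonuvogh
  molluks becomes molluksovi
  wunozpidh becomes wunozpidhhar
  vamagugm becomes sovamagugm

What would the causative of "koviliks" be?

koviliksovi

vamagugm and mokolm both end in -m yet inflect differently (sovamagugm, moklmim), so the final letter is not what conditions the rule; the second-to-last letter is.
"koviliks" has second-to-last letter 'k'. The stems whose second-to-last letter is 'k' (virbutekm → virbutekmovi, fubeks → fubeksovi, molluks → molluksovi) add -ovi.
The other patterns: stems whose second-to-last letter is 'g' add the prefix so-; stems whose second-to-last letter is 'l' delete the last vowel and add -im; stems whose second-to-last letter is 'd', 'r' or 's' double the final consonant and add -ar.
So koviliks → koviliksovi.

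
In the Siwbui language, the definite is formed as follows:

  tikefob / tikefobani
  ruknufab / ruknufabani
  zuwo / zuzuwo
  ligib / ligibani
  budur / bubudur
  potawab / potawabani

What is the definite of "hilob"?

tikefob and zuwo both have last vowel 'o' yet inflect differently (tikefobani, zuzuwo), so the last vowel is not what conditions the rule; the final letter is.
"hilob" ends in -b. The stems ending in -b (potawab → potawabani, tikefob → tikefobani, ruknufab → ruknufabani) add -ani.
The other pattern: stems ending in -o or -r repeat the first consonant+vowel as a prefix.
So hilob → hilobani.

hilobani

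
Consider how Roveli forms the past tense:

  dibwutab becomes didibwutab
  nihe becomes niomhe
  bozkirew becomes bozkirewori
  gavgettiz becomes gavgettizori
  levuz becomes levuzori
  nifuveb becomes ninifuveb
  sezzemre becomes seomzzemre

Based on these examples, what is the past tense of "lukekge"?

nifuveb and nihe both have last vowel 'e' yet inflect differently (ninifuveb, niomhe), so the last vowel is not what conditions the rule; the final letter is.
"lukekge" ends in -e. The stems ending in -e (nihe → niomhe, sezzemre → seomzzemre) insert -om- after the first vowel.
So lukekge → luomkekge.

luomkekge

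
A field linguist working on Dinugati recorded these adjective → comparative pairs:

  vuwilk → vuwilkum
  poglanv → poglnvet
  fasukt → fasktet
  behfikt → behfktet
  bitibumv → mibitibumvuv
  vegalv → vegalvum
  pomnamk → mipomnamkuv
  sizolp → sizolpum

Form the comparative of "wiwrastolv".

"wiwrastolv" has second-to-last letter 'l'. The stems whose second-to-last letter is 'l' (sizolp → sizolpum, vegalv → vegalvum, vuwilk → vuwilkum) add -um.
So wiwrastolv → wiwrastolvum.

wiwrastolvum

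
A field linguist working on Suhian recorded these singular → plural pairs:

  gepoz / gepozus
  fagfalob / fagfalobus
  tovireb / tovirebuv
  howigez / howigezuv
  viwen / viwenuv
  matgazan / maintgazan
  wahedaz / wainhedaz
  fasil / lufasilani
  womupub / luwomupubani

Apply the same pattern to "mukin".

fagfalob and tovireb both end in -b yet inflect differently (fagfalobus, tovirebuv), so the final letter is not what conditions the rule; the last vowel is.
"mukin" has last vowel 'i'. The one such stem in the data (fasil → lufasilani) adds lu- … -ani around the stem, so the same rule applies.
The other patterns: stems whose last vowel is 'o' add -us; stems whose last vowel is 'e' add -uv; stems whose last vowel is 'a' insert -in- after the first vowel.
So mukin → lumukinani.

lumukinani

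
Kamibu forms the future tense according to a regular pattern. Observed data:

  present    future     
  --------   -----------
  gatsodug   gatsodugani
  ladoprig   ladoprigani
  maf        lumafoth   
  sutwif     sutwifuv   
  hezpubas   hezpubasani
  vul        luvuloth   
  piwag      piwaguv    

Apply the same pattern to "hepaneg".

hepanegani

"hepaneg" has 3 vowels. The stems with 3 vowels (gatsodug → gatsodugani, hezpubas → hezpubasani, ladoprig → ladoprigani) add -ani.
So hepaneg → hepanegani.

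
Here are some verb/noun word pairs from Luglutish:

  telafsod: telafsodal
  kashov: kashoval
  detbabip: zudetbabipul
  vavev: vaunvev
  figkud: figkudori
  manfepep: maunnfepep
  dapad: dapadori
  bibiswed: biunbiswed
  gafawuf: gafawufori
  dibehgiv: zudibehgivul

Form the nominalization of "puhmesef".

vavev and kashov both end in -v yet inflect differently (vaunvev, kashoval), so the final letter is not what conditions the rule; the last vowel is.
"puhmesef" has last vowel 'e'. The stems whose last vowel is 'e' (bibiswed → biunbiswed, vavev → vaunvev, manfepep → maunnfepep) insert -un- after the first vowel.
The other patterns: stems whose last vowel is 'o' add -al; stems whose last vowel is 'i' add zu- … -ul around the stem; stems whose last vowel is 'a' or 'u' add -ori.
So puhmesef → puunhmesef.

puunhmesef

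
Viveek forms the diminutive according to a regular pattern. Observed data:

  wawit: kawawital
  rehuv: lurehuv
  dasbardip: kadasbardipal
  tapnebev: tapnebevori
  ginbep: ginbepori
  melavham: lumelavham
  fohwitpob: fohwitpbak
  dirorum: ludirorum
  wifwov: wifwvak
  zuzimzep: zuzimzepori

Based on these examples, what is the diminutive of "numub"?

"numub" has last vowel 'u'. The stems whose last vowel is 'u' (rehuv → lurehuv, dirorum → ludirorum) add the prefix lu-.
The other patterns: stems whose last vowel is 'e' add -ori; stems whose last vowel is 'i' add ka- … -al around the stem; stems whose last vowel is 'o' delete the last vowel and add -ak.
So numub → lunumub.

lunumub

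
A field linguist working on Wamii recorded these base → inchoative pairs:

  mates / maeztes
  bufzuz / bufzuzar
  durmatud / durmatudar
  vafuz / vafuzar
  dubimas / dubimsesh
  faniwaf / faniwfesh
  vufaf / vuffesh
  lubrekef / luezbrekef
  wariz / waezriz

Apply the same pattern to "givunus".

givunusar

vufaf and lubrekef both end in -f yet inflect differently (vuffesh, luezbrekef), so the final letter is not what conditions the rule; the last vowel is.
"givunus" has last vowel 'u'. The stems whose last vowel is 'u' (durmatud → durmatudar, bufzuz → bufzuzar, vafuz → vafuzar) add -ar.
The other patterns: stems whose last vowel is 'a' delete the last vowel and add -esh; stems whose last vowel is 'e' or 'i' insert -ez- after the first vowel.
So givunus → givunusar.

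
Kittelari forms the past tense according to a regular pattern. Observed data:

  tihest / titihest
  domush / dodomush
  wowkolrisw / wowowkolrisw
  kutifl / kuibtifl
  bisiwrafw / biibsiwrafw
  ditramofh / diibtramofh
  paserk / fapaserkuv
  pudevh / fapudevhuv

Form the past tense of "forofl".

foibrofl

wowkolrisw and bisiwrafw both end in -w yet inflect differently (wowowkolrisw, biibsiwrafw), so the final letter is not what conditions the rule; the second-to-last letter is.
"forofl" has second-to-last letter 'f'. The stems whose second-to-last letter is 'f' (kutifl → kuibtifl, bisiwrafw → biibsiwrafw, ditramofh → diibtramofh) insert -ib- after the first vowel.
So forofl → foibrofl.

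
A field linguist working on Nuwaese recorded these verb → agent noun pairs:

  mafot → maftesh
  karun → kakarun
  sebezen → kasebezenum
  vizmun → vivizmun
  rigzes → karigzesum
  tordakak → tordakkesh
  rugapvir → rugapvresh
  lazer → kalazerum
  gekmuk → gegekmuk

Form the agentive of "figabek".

kafigabekum

sebezen and karun both end in -n yet inflect differently (kasebezenum, kakarun), so the final letter is not what conditions the rule; the last vowel is.
"figabek" has last vowel 'e'. The stems whose last vowel is 'e' (lazer → kalazerum, sebezen → kasebezenum, rigzes → karigzesum) add ka- … -um around the stem.
The other patterns: stems whose last vowel is 'u' repeat the first consonant+vowel as a prefix; stems whose last vowel is 'a', 'i' or 'o' delete the last vowel and add -esh.
So figabek → kafigabekum.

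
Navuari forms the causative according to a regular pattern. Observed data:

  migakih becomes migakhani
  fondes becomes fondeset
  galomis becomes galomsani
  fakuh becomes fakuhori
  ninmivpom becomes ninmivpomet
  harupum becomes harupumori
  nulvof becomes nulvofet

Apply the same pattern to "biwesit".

biwestani

fondes and galomis both end in -s yet inflect differently (fondeset, galomsani), so the final letter is not what conditions the rule; the last vowel is.
"biwesit" has last vowel 'i'. The stems whose last vowel is 'i' (galomis → galomsani, migakih → migakhani) delete the last vowel and add -ani.
The other patterns: stems whose last vowel is 'e' or 'o' add -et; stems whose last vowel is 'u' add -ori.
So biwesit → biwestani.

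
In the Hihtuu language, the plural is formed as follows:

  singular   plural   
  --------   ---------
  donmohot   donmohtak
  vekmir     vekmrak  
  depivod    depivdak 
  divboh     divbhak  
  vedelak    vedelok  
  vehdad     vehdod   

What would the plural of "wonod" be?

wondak

vehdad and depivod both end in -d yet inflect differently (vehdod, depivdak), so the final letter is not what conditions the rule; the last vowel is.
"wonod" has last vowel 'o'. The stems whose last vowel is 'o' (divboh → divbhak, depivod → depivdak, donmohot → donmohtak) delete the last vowel and add -ak.
So wonod → wondak.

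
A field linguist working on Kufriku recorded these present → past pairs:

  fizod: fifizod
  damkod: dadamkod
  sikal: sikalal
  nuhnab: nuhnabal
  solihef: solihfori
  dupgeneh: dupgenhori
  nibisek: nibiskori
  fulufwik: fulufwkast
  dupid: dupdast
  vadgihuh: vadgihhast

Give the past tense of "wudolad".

wudoladal

nibisek and fulufwik both end in -k yet inflect differently (nibiskori, fulufwkast), so the final letter is not what conditions the rule; the last vowel is.
"wudolad" has last vowel 'a'. The stems whose last vowel is 'a' (sikal → sikalal, nuhnab → nuhnabal) add -al.
The other patterns: stems whose last vowel is 'o' repeat the first consonant+vowel as a prefix; stems whose last vowel is 'e' delete the last vowel and add -ori; stems whose last vowel is 'i' or 'u' delete the last vowel and add -ast.
So wudolad → wudoladal.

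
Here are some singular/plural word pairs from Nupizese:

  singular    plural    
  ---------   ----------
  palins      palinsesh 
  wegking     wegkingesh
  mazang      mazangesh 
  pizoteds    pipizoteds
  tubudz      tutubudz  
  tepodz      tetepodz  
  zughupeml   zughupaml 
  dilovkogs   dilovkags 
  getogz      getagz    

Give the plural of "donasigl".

donasagl

palins and pizoteds both end in -s yet inflect differently (palinsesh, pipizoteds), so the final letter is not what conditions the rule; the second-to-last letter is.
"donasigl" has second-to-last letter 'g'. The stems whose second-to-last letter is 'g' (dilovkogs → dilovkags, getogz → getagz) change the last vowel to 'a'.
The other patterns: stems whose second-to-last letter is 'n' add -esh; stems whose second-to-last letter is 'd' repeat the first consonant+vowel as a prefix.
So donasigl → donasagl.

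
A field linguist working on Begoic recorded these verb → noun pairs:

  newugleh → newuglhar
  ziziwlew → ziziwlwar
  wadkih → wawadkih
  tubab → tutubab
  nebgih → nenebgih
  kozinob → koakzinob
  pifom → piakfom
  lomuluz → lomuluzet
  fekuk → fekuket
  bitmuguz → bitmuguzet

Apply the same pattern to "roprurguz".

roprurguzet

newugleh and wadkih both end in -h yet inflect differently (newuglhar, wawadkih), so the final letter is not what conditions the rule; the last vowel is.
"roprurguz" has last vowel 'u'. The stems whose last vowel is 'u' (lomuluz → lomuluzet, fekuk → fekuket, bitmuguz → bitmuguzet) add -et.
So roprurguz → roprurguzet.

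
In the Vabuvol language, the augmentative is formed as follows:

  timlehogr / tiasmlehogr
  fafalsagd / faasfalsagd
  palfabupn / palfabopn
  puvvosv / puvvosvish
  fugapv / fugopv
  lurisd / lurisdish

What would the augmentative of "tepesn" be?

tepesnish

fafalsagd and lurisd both end in -d yet inflect differently (faasfalsagd, lurisdish), so the final letter is not what conditions the rule; the second-to-last letter is.
"tepesn" has second-to-last letter 's'. The stems whose second-to-last letter is 's' (lurisd → lurisdish, puvvosv → puvvosvish) add -ish.
So tepesn → tepesnish.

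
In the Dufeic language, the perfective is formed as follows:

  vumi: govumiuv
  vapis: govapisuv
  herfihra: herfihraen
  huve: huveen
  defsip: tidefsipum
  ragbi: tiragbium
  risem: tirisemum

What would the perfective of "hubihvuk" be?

hubihvuken

"hubihvuk" begins with h-. The stems beginning with h- (herfihra → herfihraen, huve → huveen) add -en.
So hubihvuk → hubihvuken.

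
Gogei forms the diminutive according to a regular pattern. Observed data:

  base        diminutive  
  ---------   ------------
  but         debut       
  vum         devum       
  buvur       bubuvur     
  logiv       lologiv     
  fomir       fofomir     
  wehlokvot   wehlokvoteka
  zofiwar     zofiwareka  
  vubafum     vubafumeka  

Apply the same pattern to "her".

deher

but and wehlokvot both end in -t yet inflect differently (debut, wehlokvoteka), so the final letter is not what conditions the rule; the number of vowels is.
"her" has 1 vowel. The stems with 1 vowel (but → debut, vum → devum) add the prefix de-.
The other patterns: stems with 2 vowels repeat the first consonant+vowel as a prefix; stems with 3 vowels add -eka.
So her → deher.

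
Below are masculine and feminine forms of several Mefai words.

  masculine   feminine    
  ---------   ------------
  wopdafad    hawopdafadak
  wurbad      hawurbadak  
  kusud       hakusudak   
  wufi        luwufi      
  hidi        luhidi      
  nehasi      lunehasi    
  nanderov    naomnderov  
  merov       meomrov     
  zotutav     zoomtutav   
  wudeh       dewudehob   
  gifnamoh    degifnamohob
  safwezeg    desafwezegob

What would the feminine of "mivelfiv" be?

wopdafad and zotutav both have last vowel 'a' yet inflect differently (hawopdafadak, zoomtutav), so the last vowel is not what conditions the rule; the final letter is.
"mivelfiv" ends in -v. The stems ending in -v (nanderov → naomnderov, merov → meomrov, zotutav → zoomtutav) insert -om- after the first vowel.
The other patterns: stems ending in -d add ha- … -ak around the stem; stems ending in -i add the prefix lu-; stems ending in -g or -h add de- … -ob around the stem.
So mivelfiv → miomvelfiv.

miomvelfiv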